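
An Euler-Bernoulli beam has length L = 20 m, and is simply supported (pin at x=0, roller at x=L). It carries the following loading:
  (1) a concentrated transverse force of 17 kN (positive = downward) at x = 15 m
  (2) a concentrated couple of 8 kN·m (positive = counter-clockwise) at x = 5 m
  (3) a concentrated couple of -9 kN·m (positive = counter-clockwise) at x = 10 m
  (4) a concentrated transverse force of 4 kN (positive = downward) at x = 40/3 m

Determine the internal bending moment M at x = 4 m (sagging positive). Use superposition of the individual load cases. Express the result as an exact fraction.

M(4) = 332/15 kN·m

Load 1 — point force P=17 kN at a=15 m (b=L-a=5):
  M_1 = Pbx/L  [x≤a] = 17·5·4/20 = 17 kN·m
Load 2 — applied couple M₀=8 kN·m at a=5 m (b=L-a=15):
  M_2 = M₀x/L  [x≤a] = 8·4/20 = 8/5 kN·m
Load 3 — applied couple M₀=-9 kN·m at a=10 m (b=L-a=10):
  M_3 = M₀x/L  [x≤a] = (-9)·4/20 = -9/5 kN·m
Load 4 — point force P=4 kN at a=40/3 m (b=L-a=20/3):
  M_4 = Pbx/L  [x≤a] = 4·(20/3)·4/20 = 16/3 kN·m
Superposition: M = Σ M_i = 332/15 kN·m ≈ 22.133333 kN·m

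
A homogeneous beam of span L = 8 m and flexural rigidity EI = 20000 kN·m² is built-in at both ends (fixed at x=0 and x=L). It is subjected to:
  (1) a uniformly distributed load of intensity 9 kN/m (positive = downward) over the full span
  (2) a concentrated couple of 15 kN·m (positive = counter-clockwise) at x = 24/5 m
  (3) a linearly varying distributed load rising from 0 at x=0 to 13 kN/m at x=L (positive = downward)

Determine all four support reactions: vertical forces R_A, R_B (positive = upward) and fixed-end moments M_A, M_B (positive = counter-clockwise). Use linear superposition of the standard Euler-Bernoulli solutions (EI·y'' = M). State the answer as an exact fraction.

Load 1 — uniform load w=9 kN/m over full span:
  R_A = wL/2 = 9·8/2 = 36 kN
  M_A = wL²/12 = 9·8²/12 = 48 kN·m
  R_B = wL/2 = 9·8/2 = 36 kN
  M_B = -wL²/12 = -9·8²/12 = -48 kN·m
Load 2 — applied couple M₀=15 kN·m at a=24/5 m (b=L-a=16/5):
  R_A = 6M₀ab/L³ = 6·15·(24/5)·(16/5)/8³ = 27/10 kN
  M_A = M₀b(2a-b)/L² = 15·(16/5)·(2·(24/5)-(16/5))/8² = 24/5 kN·m
  R_B = -6M₀ab/L³ = -6·15·(24/5)·(16/5)/8³ = -27/10 kN
  M_B = M₀a(2b-a)/L² = 15·(24/5)·(2·(16/5)-(24/5))/8² = 9/5 kN·m
Load 3 — triangular load w₀=13 kN/m (0→w₀ over full span):
  R_A = 3w₀L/20 = 3·13·8/20 = 78/5 kN
  M_A = w₀L²/30 = 13·8²/30 = 416/15 kN·m
  R_B = 7w₀L/20 = 7·13·8/20 = 182/5 kN
  M_B = -w₀L²/20 = -13·8²/20 = -208/5 kN·m
Superposition: R_A = 543/10 kN, M_A = 1208/15 kN·m, R_B = 697/10 kN, M_B = -439/5 kN·m

R_A = 543/10 kN, M_A = 1208/15 kN·m, R_B = 697/10 kN, M_B = -439/5 kN·m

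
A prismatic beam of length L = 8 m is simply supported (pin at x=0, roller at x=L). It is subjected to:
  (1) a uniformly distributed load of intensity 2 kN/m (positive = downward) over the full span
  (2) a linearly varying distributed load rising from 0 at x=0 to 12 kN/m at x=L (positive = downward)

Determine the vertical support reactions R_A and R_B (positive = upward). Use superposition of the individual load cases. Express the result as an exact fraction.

Load 1 — uniform load w=2 kN/m over full span:
  R_A = wL/2 = 2·8/2 = 8 kN
  R_B = wL/2 = 2·8/2 = 8 kN
Load 2 — triangular load w₀=12 kN/m (0→w₀ over full span):
  R_A = w₀L/6 = 12·8/6 = 16 kN
  R_B = w₀L/3 = 12·8/3 = 32 kN
Superposition: R_A = 24 kN, R_B = 40 kN

R_A = 24 kN, R_B = 40 kN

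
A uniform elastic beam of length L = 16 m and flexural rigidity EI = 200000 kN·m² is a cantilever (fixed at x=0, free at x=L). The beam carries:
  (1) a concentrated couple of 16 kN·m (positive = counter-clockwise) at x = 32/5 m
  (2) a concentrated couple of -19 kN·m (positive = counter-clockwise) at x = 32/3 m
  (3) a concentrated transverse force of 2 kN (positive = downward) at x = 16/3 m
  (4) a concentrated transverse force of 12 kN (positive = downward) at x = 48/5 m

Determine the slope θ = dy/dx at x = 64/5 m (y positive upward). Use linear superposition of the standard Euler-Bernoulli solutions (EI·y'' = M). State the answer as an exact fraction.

θ(64/5) = -4793/1406250 rad

Load 1 — applied couple M₀=16 kN·m at a=32/5 m (b=L-a=48/5):
  θ_1 = M₀a/EI  [x>a] = 16·(32/5)/200000 = 8/15625 rad
Load 2 — applied couple M₀=-19 kN·m at a=32/3 m (b=L-a=16/3):
  θ_2 = M₀a/EI  [x>a] = (-19)·(32/3)/200000 = -19/18750 rad
Load 3 — point force P=2 kN at a=16/3 m (b=L-a=32/3):
  θ_3 = -Pa²/(2EI)  [x>a] = -2·(16/3)²/(2·200000) = -4/28125 rad
Load 4 — point force P=12 kN at a=48/5 m (b=L-a=32/5):
  θ_4 = -Pa²/(2EI)  [x>a] = -12·(48/5)²/(2·200000) = -216/78125 rad
Superposition: θ = Σ θ_i = -4793/1406250 rad ≈ -0.003408 rad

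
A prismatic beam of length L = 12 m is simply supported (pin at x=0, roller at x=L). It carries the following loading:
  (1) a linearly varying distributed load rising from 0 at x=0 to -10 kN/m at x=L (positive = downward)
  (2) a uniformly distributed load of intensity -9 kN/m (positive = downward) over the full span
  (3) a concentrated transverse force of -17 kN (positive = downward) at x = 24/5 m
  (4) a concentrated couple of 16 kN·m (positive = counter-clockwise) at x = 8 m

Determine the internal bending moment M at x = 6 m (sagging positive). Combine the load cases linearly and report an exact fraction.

M(6) = -1424/5 kN·m

Load 1 — triangular load w₀=-10 kN/m (0→w₀ over full span):
  M_1 = w₀Lx/6 - w₀x³/(6L) = (-10)·12·6/6 - (-10)·6³/(6·12) = -90 kN·m
Load 2 — uniform load w=-9 kN/m over full span:
  M_2 = wx(L-x)/2 = (-9)·6·(12-6)/2 = -162 kN·m
Load 3 — point force P=-17 kN at a=24/5 m (b=L-a=36/5):
  M_3 = Pa(L-x)/L  [x>a] = (-17)·(24/5)·(12-6)/12 = -204/5 kN·m
Load 4 — applied couple M₀=16 kN·m at a=8 m (b=L-a=4):
  M_4 = M₀x/L  [x≤a] = 16·6/12 = 8 kN·m
Superposition: M = Σ M_i = -1424/5 kN·m ≈ -284.800000 kN·m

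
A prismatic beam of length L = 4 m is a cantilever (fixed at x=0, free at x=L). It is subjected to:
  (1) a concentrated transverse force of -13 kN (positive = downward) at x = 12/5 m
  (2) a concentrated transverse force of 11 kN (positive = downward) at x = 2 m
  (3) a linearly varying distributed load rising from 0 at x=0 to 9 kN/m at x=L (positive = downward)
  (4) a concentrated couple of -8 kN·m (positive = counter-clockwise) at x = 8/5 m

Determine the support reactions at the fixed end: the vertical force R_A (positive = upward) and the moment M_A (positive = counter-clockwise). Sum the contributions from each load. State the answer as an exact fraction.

Load 1 — point force P=-13 kN at a=12/5 m (b=L-a=8/5):
  R_A = P = (-13) = -13 kN
  M_A = Pa = (-13)·(12/5) = -156/5 kN·m
Load 2 — point force P=11 kN at a=2 m (b=L-a=2):
  R_A = P = 11 kN
  M_A = Pa = 11·2 = 22 kN·m
Load 3 — triangular load w₀=9 kN/m (0→w₀ over full span):
  R_A = w₀L/2 = 9·4/2 = 18 kN
  M_A = w₀L²/3 = 9·4²/3 = 48 kN·m
Load 4 — applied couple M₀=-8 kN·m at a=8/5 m (b=L-a=12/5):
  R_A = 0 kN
  M_A = -M₀ = -(-8) = 8 kN·m
Superposition: R_A = 16 kN, M_A = 234/5 kN·m

R_A = 16 kN, M_A = 234/5 kN·m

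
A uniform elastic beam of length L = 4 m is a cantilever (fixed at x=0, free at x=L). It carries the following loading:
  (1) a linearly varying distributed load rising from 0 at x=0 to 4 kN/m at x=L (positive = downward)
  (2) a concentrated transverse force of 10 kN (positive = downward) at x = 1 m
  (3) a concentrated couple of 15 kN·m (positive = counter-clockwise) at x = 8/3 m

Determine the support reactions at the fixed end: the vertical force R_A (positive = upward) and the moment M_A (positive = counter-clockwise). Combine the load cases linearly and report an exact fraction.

Load 1 — triangular load w₀=4 kN/m (0→w₀ over full span):
  R_A = w₀L/2 = 4·4/2 = 8 kN
  M_A = w₀L²/3 = 4·4²/3 = 64/3 kN·m
Load 2 — point force P=10 kN at a=1 m (b=L-a=3):
  R_A = P = 10 kN
  M_A = Pa = 10·1 = 10 kN·m
Load 3 — applied couple M₀=15 kN·m at a=8/3 m (b=L-a=4/3):
  R_A = 0 kN
  M_A = -M₀ = -15 kN·m
Superposition: R_A = 18 kN, M_A = 49/3 kN·m

R_A = 18 kN, M_A = 49/3 kN·m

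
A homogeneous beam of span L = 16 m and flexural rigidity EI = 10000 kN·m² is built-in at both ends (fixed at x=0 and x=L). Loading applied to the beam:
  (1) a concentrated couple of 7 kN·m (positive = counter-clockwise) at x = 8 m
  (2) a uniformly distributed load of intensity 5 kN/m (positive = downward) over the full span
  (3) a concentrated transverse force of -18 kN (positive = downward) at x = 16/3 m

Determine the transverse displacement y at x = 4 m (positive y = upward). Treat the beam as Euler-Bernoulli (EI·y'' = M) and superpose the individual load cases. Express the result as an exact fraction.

Load 1 — applied couple M₀=7 kN·m at a=8 m (b=L-a=8):
  y_1 = (R_Ax³/6 - M_Ax²/2)/EI  [x≤a] with R_A=21/32, M_A=7/4 = ((21/32)·4³/6 - (7/4)·4²/2)/10000 = -7/10000 m
Load 2 — uniform load w=5 kN/m over full span:
  y_2 = -wx²(L-x)²/(24EI) = -5·4²·(16-4)²/(24·10000) = -6/125 m
Load 3 — point force P=-18 kN at a=16/3 m (b=L-a=32/3):
  y_3 = -Pb²x²(3aL-(3a+b)x)/(6L³EI)  [x≤a] = -(-18)·(32/3)²·4²·(3·(16/3)·16-(3·(16/3)+(32/3))·4)/(6·16³·10000) = 112/5625 m
Superposition: y = Σ y_i = -2591/90000 m ≈ -0.028789 m

y(4) = -2591/90000 m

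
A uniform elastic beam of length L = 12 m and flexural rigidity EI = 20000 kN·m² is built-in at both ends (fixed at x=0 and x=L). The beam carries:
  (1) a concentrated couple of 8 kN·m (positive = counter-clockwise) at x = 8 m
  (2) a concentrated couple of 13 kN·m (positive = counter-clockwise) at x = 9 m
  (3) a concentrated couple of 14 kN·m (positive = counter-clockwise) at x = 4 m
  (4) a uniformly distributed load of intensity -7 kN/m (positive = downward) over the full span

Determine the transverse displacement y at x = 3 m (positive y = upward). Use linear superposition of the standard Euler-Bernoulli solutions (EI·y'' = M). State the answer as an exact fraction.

Load 1 — applied couple M₀=8 kN·m at a=8 m (b=L-a=4):
  y_1 = (R_Ax³/6 - M_Ax²/2)/EI  [x≤a] with R_A=8/9, M_A=8/3 = ((8/9)·3³/6 - (8/3)·3²/2)/20000 = -1/2500 m
Load 2 — applied couple M₀=13 kN·m at a=9 m (b=L-a=3):
  y_2 = (R_Ax³/6 - M_Ax²/2)/EI  [x≤a] with R_A=39/32, M_A=65/16 = ((39/32)·3³/6 - (65/16)·3²/2)/20000 = -819/1280000 m
Load 3 — applied couple M₀=14 kN·m at a=4 m (b=L-a=8):
  y_3 = (R_Ax³/6 - M_Ax²/2)/EI  [x≤a] with R_A=14/9, M_A=0 = ((14/9)·3³/6 - 0·3²/2)/20000 = 7/20000 m
Load 4 — uniform load w=-7 kN/m over full span:
  y_4 = -wx²(L-x)²/(24EI) = -(-7)·3²·(12-3)²/(24·20000) = 1701/160000 m
Superposition: y = Σ y_i = 509/51200 m ≈ 0.009941 m

y(3) = 509/51200 m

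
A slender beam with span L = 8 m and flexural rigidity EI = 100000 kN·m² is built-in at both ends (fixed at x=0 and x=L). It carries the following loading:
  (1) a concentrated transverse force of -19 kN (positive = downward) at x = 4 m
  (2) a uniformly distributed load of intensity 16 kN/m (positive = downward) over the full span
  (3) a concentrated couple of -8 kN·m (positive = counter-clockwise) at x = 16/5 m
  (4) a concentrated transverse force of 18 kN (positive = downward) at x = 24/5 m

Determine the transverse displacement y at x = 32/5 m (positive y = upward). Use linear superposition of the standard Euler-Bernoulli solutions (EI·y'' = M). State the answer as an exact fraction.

Load 1 — point force P=-19 kN at a=4 m (b=L-a=4):
  y_1 = -Pa²(L-x)²(3bL-(3b+a)(L-x))/(6L³EI)  [x>a] = -(-19)·4²·(8-(32/5))²·(3·4·8-(3·4+4)·(8-(32/5)))/(6·8³·100000) = 209/1171875 m
Load 2 — uniform load w=16 kN/m over full span:
  y_2 = -wx²(L-x)²/(24EI) = -16·(32/5)²·(8-(32/5))²/(24·100000) = -4096/5859375 m
Load 3 — applied couple M₀=-8 kN·m at a=16/5 m (b=L-a=24/5):
  y_3 = (R_Ax³/6 - M_Ax²/2 - M₀(x-a)²/2)/EI  [x>a] with R_A=-36/25, M_A=-24/25 = ((-36/25)·(32/5)³/6 - (-24/25)·(32/5)²/2 - (-8)·((32/5)-(16/5))²/2)/100000 = -224/9765625 m
Load 4 — point force P=18 kN at a=24/5 m (b=L-a=16/5):
  y_4 = -Pa²(L-x)²(3bL-(3b+a)(L-x))/(6L³EI)  [x>a] = -18·(24/5)²·(8-(32/5))²·(3·(16/5)·8-(3·(16/5)+(24/5))·(8-(32/5)))/(6·8³·100000) = -9072/48828125 m
Superposition: y = Σ y_i = -35617/48828125 m ≈ -0.000729 m

y(32/5) = -35617/48828125 m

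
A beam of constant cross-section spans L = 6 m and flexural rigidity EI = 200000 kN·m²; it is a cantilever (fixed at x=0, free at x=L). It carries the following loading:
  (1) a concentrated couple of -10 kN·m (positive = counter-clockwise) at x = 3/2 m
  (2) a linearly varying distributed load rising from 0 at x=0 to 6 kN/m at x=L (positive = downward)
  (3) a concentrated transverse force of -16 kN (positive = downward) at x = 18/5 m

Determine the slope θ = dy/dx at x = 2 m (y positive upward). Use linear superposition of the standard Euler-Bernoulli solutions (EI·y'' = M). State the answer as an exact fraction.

Load 1 — applied couple M₀=-10 kN·m at a=3/2 m (b=L-a=9/2):
  θ_1 = M₀a/EI  [x>a] = (-10)·(3/2)/200000 = -3/40000 rad
Load 2 — triangular load w₀=6 kN/m (0→w₀ over full span):
  θ_2 = (w₀Lx²/4-w₀L²x/3-w₀x⁴/(24L))/EI = (6·6·2²/4-6·6²·2/3-6·2⁴/(24·6))/200000 = -163/300000 rad
Load 3 — point force P=-16 kN at a=18/5 m (b=L-a=12/5):
  θ_3 = -Px(2a-x)/(2EI)  [x≤a] = -(-16)·2·(2·(18/5)-2)/(2·200000) = 13/31250 rad
Superposition: θ = Σ θ_i = -607/3000000 rad ≈ -0.000202 rad

θ(2) = -607/3000000 rad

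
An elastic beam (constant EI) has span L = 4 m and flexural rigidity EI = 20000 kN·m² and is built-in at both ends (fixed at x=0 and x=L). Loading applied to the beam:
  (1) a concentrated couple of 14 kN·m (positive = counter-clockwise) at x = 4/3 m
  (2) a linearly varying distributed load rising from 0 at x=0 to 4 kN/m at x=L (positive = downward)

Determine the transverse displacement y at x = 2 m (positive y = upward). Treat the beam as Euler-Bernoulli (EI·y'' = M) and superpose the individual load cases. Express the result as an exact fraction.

y(2) = 1/11250 m

Load 1 — applied couple M₀=14 kN·m at a=4/3 m (b=L-a=8/3):
  y_1 = (R_Ax³/6 - M_Ax²/2 - M₀(x-a)²/2)/EI  [x>a] with R_A=14/3, M_A=0 = ((14/3)·2³/6 - 0·2²/2 - 14·(2-(4/3))²/2)/20000 = 7/45000 m
Load 2 — triangular load w₀=4 kN/m (0→w₀ over full span):
  y_2 = -w₀x²(L-x)²(x+2L)/(120LEI) = -4·2²·(4-2)²·(2+2·4)/(120·4·20000) = -1/15000 m
Superposition: y = Σ y_i = 1/11250 m ≈ 0.000089 m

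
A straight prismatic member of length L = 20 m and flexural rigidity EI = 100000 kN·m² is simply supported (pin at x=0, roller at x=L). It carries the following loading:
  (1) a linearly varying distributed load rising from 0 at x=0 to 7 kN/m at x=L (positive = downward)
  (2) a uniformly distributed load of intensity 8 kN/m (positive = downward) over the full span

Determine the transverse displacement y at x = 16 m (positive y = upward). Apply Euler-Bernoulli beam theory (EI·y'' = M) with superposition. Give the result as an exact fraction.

Load 1 — triangular load w₀=7 kN/m (0→w₀ over full span):
  y_1 = -w₀x(7L⁴-10L²x²+3x⁴)/(360LEI) = -7·16·(7·20⁴-10·20²·16²+3·16⁴)/(360·20·100000) = -3556/78125 m
Load 2 — uniform load w=8 kN/m over full span:
  y_2 = -wx(L³-2Lx²+x³)/(24EI) = -8·16·(20³-2·20·16²+16³)/(24·100000) = -928/9375 m
Superposition: y = Σ y_i = -33868/234375 m ≈ -0.144503 m

y(16) = -33868/234375 m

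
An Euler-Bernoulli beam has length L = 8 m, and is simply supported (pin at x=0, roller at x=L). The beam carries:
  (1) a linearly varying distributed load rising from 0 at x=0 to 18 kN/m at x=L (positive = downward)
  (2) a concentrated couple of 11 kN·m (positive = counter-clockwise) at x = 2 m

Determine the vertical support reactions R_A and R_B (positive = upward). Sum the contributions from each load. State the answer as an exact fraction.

Load 1 — triangular load w₀=18 kN/m (0→w₀ over full span):
  R_A = w₀L/6 = 18·8/6 = 24 kN
  R_B = w₀L/3 = 18·8/3 = 48 kN
Load 2 — applied couple M₀=11 kN·m at a=2 m (b=L-a=6):
  R_A = M₀/L = 11/8 kN
  R_B = -M₀/L = -11/8 kN
Superposition: R_A = 203/8 kN, R_B = 373/8 kN

R_A = 203/8 kN, R_B = 373/8 kN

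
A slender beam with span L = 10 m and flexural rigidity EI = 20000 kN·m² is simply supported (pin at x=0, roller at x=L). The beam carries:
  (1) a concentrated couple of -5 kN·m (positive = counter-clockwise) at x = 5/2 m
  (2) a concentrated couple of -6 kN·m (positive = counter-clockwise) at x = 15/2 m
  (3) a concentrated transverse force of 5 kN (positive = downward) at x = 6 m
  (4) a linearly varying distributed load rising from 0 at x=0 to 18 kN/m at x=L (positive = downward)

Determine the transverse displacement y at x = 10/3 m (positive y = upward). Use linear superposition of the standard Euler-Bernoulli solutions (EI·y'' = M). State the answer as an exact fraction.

y(10/3) = -34529/648000 m

Load 1 — applied couple M₀=-5 kN·m at a=5/2 m (b=L-a=15/2):
  y_1 = (M₀x³/(6L)-M₀(x-a)²/2+C₁x)/EI  [x>a] with C₁=M₀(3b²-L²)/(6L)=-275/48 = ((-5)·(10/3)³/(6·10)-(-5)·((10/3)-(5/2))²/2+(-275/48)·(10/3))/20000 = -53/51840 m
Load 2 — applied couple M₀=-6 kN·m at a=15/2 m (b=L-a=5/2):
  y_2 = (M₀x³/(6L)+C₁x)/EI  [x≤a] with C₁=M₀(3b²-L²)/(6L)=65/8 = ((-6)·(10/3)³/(6·10)+(65/8)·(10/3))/20000 = 101/86400 m
Load 3 — point force P=5 kN at a=6 m (b=L-a=4):
  y_3 = -Pbx(L²-b²-x²)/(6LEI)  [x≤a] = -5·4·(10/3)·(10²-4²-(10/3)²)/(6·10·20000) = -41/10125 m
Load 4 — triangular load w₀=18 kN/m (0→w₀ over full span):
  y_4 = -w₀x(7L⁴-10L²x²+3x⁴)/(360LEI) = -18·(10/3)·(7·10⁴-10·10²·(10/3)²+3·(10/3)⁴)/(360·10·20000) = -4/81 m
Superposition: y = Σ y_i = -34529/648000 m ≈ -0.053285 m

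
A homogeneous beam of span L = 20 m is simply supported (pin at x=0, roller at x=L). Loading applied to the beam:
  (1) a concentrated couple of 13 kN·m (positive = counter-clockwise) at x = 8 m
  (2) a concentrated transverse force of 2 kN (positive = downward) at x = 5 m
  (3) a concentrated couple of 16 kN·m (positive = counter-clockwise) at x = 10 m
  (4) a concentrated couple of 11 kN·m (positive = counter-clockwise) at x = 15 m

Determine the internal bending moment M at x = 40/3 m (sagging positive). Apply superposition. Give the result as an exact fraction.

M(40/3) = 1 kN·m

Load 1 — applied couple M₀=13 kN·m at a=8 m (b=L-a=12):
  M_1 = M₀x/L - M₀  [x>a] = 13·(40/3)/20 - 13 = -13/3 kN·m
Load 2 — point force P=2 kN at a=5 m (b=L-a=15):
  M_2 = Pa(L-x)/L  [x>a] = 2·5·(20-(40/3))/20 = 10/3 kN·m
Load 3 — applied couple M₀=16 kN·m at a=10 m (b=L-a=10):
  M_3 = M₀x/L - M₀  [x>a] = 16·(40/3)/20 - 16 = -16/3 kN·m
Load 4 — applied couple M₀=11 kN·m at a=15 m (b=L-a=5):
  M_4 = M₀x/L  [x≤a] = 11·(40/3)/20 = 22/3 kN·m
Superposition: M = Σ M_i = 1 kN·m ≈ 1.000000 kN·m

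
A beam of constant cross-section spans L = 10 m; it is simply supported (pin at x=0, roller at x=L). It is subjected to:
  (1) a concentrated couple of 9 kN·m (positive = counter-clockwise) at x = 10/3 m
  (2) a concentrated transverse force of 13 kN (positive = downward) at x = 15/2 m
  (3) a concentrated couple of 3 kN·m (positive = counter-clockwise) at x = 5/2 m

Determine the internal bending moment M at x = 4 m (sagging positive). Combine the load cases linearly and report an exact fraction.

Load 1 — applied couple M₀=9 kN·m at a=10/3 m (b=L-a=20/3):
  M_1 = M₀x/L - M₀  [x>a] = 9·4/10 - 9 = -27/5 kN·m
Load 2 — point force P=13 kN at a=15/2 m (b=L-a=5/2):
  M_2 = Pbx/L  [x≤a] = 13·(5/2)·4/10 = 13 kN·m
Load 3 — applied couple M₀=3 kN·m at a=5/2 m (b=L-a=15/2):
  M_3 = M₀x/L - M₀  [x>a] = 3·4/10 - 3 = -9/5 kN·m
Superposition: M = Σ M_i = 29/5 kN·m ≈ 5.800000 kN·m

M(4) = 29/5 kN·m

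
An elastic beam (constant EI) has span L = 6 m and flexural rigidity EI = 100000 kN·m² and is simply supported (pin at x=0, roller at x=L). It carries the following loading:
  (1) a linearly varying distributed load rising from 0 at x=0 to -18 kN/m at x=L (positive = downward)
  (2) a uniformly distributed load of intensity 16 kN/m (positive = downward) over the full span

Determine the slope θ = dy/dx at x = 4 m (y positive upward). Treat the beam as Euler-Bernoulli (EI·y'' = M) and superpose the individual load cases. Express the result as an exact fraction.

θ(4) = 247/750000 rad

Load 1 — triangular load w₀=-18 kN/m (0→w₀ over full span):
  θ_1 = -w₀(7L⁴-30L²x²+15x⁴)/(360LEI) = -(-18)·(7·6⁴-30·6²·4²+15·4⁴)/(360·6·100000) = -91/250000 rad
Load 2 — uniform load w=16 kN/m over full span:
  θ_2 = -w(L³-6Lx²+4x³)/(24EI) = -16·(6³-6·6·4²+4·4³)/(24·100000) = 13/18750 rad
Superposition: θ = Σ θ_i = 247/750000 rad ≈ 0.000329 rad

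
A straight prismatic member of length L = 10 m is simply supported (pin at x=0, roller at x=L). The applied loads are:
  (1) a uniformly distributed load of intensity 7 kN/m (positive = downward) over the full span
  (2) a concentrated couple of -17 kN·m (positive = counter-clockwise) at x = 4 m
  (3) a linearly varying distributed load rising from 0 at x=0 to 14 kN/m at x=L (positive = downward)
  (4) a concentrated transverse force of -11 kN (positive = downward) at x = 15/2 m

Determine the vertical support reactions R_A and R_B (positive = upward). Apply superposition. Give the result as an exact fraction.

R_A = 3233/60 kN, R_B = 4507/60 kN

Load 1 — uniform load w=7 kN/m over full span:
  R_A = wL/2 = 7·10/2 = 35 kN
  R_B = wL/2 = 7·10/2 = 35 kN
Load 2 — applied couple M₀=-17 kN·m at a=4 m (b=L-a=6):
  R_A = M₀/L = (-17)/10 = -17/10 kN
  R_B = -M₀/L = -(-17)/10 = 17/10 kN
Load 3 — triangular load w₀=14 kN/m (0→w₀ over full span):
  R_A = w₀L/6 = 14·10/6 = 70/3 kN
  R_B = w₀L/3 = 14·10/3 = 140/3 kN
Load 4 — point force P=-11 kN at a=15/2 m (b=L-a=5/2):
  R_A = Pb/L = (-11)·(5/2)/10 = -11/4 kN
  R_B = Pa/L = (-11)·(15/2)/10 = -33/4 kN
Superposition: R_A = 3233/60 kN, R_B = 4507/60 kN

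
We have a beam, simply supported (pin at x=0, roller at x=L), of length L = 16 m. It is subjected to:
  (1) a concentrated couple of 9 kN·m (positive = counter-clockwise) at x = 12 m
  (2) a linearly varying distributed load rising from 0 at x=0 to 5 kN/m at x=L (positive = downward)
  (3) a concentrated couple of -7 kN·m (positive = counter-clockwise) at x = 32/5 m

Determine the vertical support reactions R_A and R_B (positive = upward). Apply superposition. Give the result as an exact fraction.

Load 1 — applied couple M₀=9 kN·m at a=12 m (b=L-a=4):
  R_A = M₀/L = 9/16 kN
  R_B = -M₀/L = -9/16 kN
Load 2 — triangular load w₀=5 kN/m (0→w₀ over full span):
  R_A = w₀L/6 = 5·16/6 = 40/3 kN
  R_B = w₀L/3 = 5·16/3 = 80/3 kN
Load 3 — applied couple M₀=-7 kN·m at a=32/5 m (b=L-a=48/5):
  R_A = M₀/L = (-7)/16 = -7/16 kN
  R_B = -M₀/L = -(-7)/16 = 7/16 kN
Superposition: R_A = 323/24 kN, R_B = 637/24 kN

R_A = 323/24 kN, R_B = 637/24 kN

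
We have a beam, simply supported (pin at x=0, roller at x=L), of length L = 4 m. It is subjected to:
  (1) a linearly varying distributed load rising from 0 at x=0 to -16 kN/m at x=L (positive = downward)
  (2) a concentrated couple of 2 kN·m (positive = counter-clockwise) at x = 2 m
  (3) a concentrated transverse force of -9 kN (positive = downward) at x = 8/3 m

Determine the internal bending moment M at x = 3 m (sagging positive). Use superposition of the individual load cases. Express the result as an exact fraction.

M(3) = -41/2 kN·m

Load 1 — triangular load w₀=-16 kN/m (0→w₀ over full span):
  M_1 = w₀Lx/6 - w₀x³/(6L) = (-16)·4·3/6 - (-16)·3³/(6·4) = -14 kN·m
Load 2 — applied couple M₀=2 kN·m at a=2 m (b=L-a=2):
  M_2 = M₀x/L - M₀  [x>a] = 2·3/4 - 2 = -1/2 kN·m
Load 3 — point force P=-9 kN at a=8/3 m (b=L-a=4/3):
  M_3 = Pa(L-x)/L  [x>a] = (-9)·(8/3)·(4-3)/4 = -6 kN·m
Superposition: M = Σ M_i = -41/2 kN·m ≈ -20.500000 kN·m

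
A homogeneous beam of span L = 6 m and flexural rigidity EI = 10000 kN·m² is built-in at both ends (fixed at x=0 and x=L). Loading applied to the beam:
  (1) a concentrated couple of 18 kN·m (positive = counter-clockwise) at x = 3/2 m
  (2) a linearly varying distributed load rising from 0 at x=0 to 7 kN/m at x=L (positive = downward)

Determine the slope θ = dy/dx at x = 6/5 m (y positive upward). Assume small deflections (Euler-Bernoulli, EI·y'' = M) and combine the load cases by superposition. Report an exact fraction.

Load 1 — applied couple M₀=18 kN·m at a=3/2 m (b=L-a=9/2):
  θ_1 = (R_Ax²/2 - M_Ax)/EI  [x≤a] with R_A=27/8, M_A=-27/8 = ((27/8)·(6/5)²/2 - (-27/8)·(6/5))/10000 = 81/125000 rad
Load 2 — triangular load w₀=7 kN/m (0→w₀ over full span):
  θ_2 = -w₀(2x(L-x)(L-2x)(x+2L)+x²(L-x)²)/(120LEI) = -7·(2·(6/5)·(6-(6/5))·(6-2·(6/5))·((6/5)+2·6)+(6/5)²·(6-(6/5))²)/(120·6·10000) = -441/781250 rad
Superposition: θ = Σ θ_i = 261/3125000 rad ≈ 0.000084 rad

θ(6/5) = 261/3125000 rad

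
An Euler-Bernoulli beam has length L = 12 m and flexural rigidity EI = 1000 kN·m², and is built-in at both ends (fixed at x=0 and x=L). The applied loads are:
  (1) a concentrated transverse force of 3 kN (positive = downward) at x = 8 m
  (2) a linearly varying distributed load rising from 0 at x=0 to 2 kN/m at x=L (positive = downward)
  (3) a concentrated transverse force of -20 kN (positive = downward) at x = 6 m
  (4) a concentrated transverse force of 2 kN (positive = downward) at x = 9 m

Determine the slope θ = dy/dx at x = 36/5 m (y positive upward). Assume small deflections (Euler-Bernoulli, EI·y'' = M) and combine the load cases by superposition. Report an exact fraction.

Load 1 — point force P=3 kN at a=8 m (b=L-a=4):
  θ_1 = -Pb²x(2aL-(3a+b)x)/(2L³EI)  [x≤a] = -3·4²·(36/5)·(2·8·12-(3·8+4)·(36/5))/(2·12³·1000) = 3/3125 rad
Load 2 — triangular load w₀=2 kN/m (0→w₀ over full span):
  θ_2 = -w₀(2x(L-x)(L-2x)(x+2L)+x²(L-x)²)/(120LEI) = -2·(2·(36/5)·(12-(36/5))·(12-2·(36/5))·((36/5)+2·12)+(36/5)²·(12-(36/5))²)/(120·12·1000) = 432/78125 rad
Load 3 — point force P=-20 kN at a=6 m (b=L-a=6):
  θ_3 = Pa²(L-x)(2bL-(3b+a)(L-x))/(2L³EI)  [x>a] = (-20)·6²·(12-(36/5))·(2·6·12-(3·6+6)·(12-(36/5)))/(2·12³·1000) = -18/625 rad
Load 4 — point force P=2 kN at a=9 m (b=L-a=3):
  θ_4 = -Pb²x(2aL-(3a+b)x)/(2L³EI)  [x≤a] = -2·3²·(36/5)·(2·9·12-(3·9+3)·(36/5))/(2·12³·1000) = 0 rad
Superposition: θ = Σ θ_i = -1743/78125 rad ≈ -0.022310 rad

θ(36/5) = -1743/78125 rad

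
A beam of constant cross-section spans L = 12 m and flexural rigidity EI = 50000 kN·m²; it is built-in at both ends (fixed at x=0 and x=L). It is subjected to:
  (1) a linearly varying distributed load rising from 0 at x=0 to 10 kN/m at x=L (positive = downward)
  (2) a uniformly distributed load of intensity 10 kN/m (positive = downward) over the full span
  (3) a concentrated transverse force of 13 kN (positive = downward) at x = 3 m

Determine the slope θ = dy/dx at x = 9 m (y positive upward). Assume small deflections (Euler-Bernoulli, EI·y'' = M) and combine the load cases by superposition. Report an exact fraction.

θ(9) = 13887/3200000 rad

Load 1 — triangular load w₀=10 kN/m (0→w₀ over full span):
  θ_1 = -w₀(2x(L-x)(L-2x)(x+2L)+x²(L-x)²)/(120LEI) = -10·(2·9·(12-9)·(12-2·9)·(9+2·12)+9²·(12-9)²)/(120·12·50000) = 1107/800000 rad
Load 2 — uniform load w=10 kN/m over full span:
  θ_2 = -wx(L-x)(L-2x)/(12EI) = -10·9·(12-9)·(12-2·9)/(12·50000) = 27/10000 rad
Load 3 — point force P=13 kN at a=3 m (b=L-a=9):
  θ_3 = Pa²(L-x)(2bL-(3b+a)(L-x))/(2L³EI)  [x>a] = 13·3²·(12-9)·(2·9·12-(3·9+3)·(12-9))/(2·12³·50000) = 819/3200000 rad
Superposition: θ = Σ θ_i = 13887/3200000 rad ≈ 0.004340 rad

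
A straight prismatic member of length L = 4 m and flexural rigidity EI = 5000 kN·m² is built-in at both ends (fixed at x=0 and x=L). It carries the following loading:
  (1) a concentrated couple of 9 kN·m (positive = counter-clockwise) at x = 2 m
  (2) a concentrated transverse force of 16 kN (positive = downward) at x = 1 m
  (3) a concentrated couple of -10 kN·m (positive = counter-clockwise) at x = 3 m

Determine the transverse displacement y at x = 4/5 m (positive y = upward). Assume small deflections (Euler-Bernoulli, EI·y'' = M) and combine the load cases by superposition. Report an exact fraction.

y(4/5) = -7/25000 m

Load 1 — applied couple M₀=9 kN·m at a=2 m (b=L-a=2):
  y_1 = (R_Ax³/6 - M_Ax²/2)/EI  [x≤a] with R_A=27/8, M_A=9/4 = ((27/8)·(4/5)³/6 - (9/4)·(4/5)²/2)/5000 = -27/312500 m
Load 2 — point force P=16 kN at a=1 m (b=L-a=3):
  y_2 = -Pb²x²(3aL-(3a+b)x)/(6L³EI)  [x≤a] = -16·3²·(4/5)²·(3·1·4-(3·1+3)·(4/5))/(6·4³·5000) = -27/78125 m
Load 3 — applied couple M₀=-10 kN·m at a=3 m (b=L-a=1):
  y_3 = (R_Ax³/6 - M_Ax²/2)/EI  [x≤a] with R_A=-45/16, M_A=-25/8 = ((-45/16)·(4/5)³/6 - (-25/8)·(4/5)²/2)/5000 = 19/125000 m
Superposition: y = Σ y_i = -7/25000 m ≈ -0.000280 m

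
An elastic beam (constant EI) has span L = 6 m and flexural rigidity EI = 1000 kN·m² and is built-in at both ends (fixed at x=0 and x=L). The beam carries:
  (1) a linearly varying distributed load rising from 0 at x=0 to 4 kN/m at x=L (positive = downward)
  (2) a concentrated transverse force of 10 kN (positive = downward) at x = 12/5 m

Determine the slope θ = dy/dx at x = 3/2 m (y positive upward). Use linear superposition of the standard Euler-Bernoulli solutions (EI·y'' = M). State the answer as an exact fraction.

Load 1 — triangular load w₀=4 kN/m (0→w₀ over full span):
  θ_1 = -w₀(2x(L-x)(L-2x)(x+2L)+x²(L-x)²)/(120LEI) = -4·(2·(3/2)·(6-(3/2))·(6-2·(3/2))·((3/2)+2·6)+(3/2)²·(6-(3/2))²)/(120·6·1000) = -1053/320000 rad
Load 2 — point force P=10 kN at a=12/5 m (b=L-a=18/5):
  θ_2 = -Pb²x(2aL-(3a+b)x)/(2L³EI)  [x≤a] = -10·(18/5)²·(3/2)·(2·(12/5)·6-(3·(12/5)+(18/5))·(3/2))/(2·6³·1000) = -567/100000 rad
Superposition: θ = Σ θ_i = -14337/1600000 rad ≈ -0.008961 rad

θ(3/2) = -14337/1600000 rad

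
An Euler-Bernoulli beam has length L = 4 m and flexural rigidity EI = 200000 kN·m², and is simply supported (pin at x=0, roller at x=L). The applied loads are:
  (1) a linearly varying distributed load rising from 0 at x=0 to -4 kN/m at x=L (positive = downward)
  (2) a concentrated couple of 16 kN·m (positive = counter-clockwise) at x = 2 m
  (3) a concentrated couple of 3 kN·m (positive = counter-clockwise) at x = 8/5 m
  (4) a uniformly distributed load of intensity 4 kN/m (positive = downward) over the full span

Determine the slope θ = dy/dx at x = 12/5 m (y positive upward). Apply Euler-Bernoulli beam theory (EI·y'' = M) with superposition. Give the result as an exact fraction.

θ(12/5) = 11843/562500000 rad

Load 1 — triangular load w₀=-4 kN/m (0→w₀ over full span):
  θ_1 = -w₀(7L⁴-30L²x²+15x⁴)/(360LEI) = -(-4)·(7·4⁴-30·4²·(12/5)²+15·(12/5)⁴)/(360·4·200000) = -116/17578125 rad
Load 2 — applied couple M₀=16 kN·m at a=2 m (b=L-a=2):
  θ_2 = (M₀x²/(2L)-M₀(x-a)+C₁)/EI  [x>a] with C₁=M₀(3b²-L²)/(6L)=-8/3 = (16·(12/5)²/(2·4)-16·((12/5)-2)+(-8/3))/200000 = 23/1875000 rad
Load 3 — applied couple M₀=3 kN·m at a=8/5 m (b=L-a=12/5):
  θ_3 = (M₀x²/(2L)-M₀(x-a)+C₁)/EI  [x>a] with C₁=M₀(3b²-L²)/(6L)=4/25 = (3·(12/5)²/(2·4)-3·((12/5)-(8/5))+(4/25))/200000 = -1/2500000 rad
Load 4 — uniform load w=4 kN/m over full span:
  θ_4 = -w(L³-6Lx²+4x³)/(24EI) = -4·(4³-6·4·(12/5)²+4·(12/5)³)/(24·200000) = 37/2343750 rad
Superposition: θ = Σ θ_i = 11843/562500000 rad ≈ 0.000021 rad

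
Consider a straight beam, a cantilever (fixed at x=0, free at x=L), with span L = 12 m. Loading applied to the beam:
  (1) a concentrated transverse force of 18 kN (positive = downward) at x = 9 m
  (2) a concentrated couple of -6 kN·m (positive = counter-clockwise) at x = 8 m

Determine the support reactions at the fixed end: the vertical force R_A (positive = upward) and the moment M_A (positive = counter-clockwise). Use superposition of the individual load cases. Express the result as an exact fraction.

R_A = 18 kN, M_A = 168 kN·m

Load 1 — point force P=18 kN at a=9 m (b=L-a=3):
  R_A = P = 18 kN
  M_A = Pa = 18·9 = 162 kN·m
Load 2 — applied couple M₀=-6 kN·m at a=8 m (b=L-a=4):
  R_A = 0 kN
  M_A = -M₀ = -(-6) = 6 kN·m
Superposition: R_A = 18 kN, M_A = 168 kN·m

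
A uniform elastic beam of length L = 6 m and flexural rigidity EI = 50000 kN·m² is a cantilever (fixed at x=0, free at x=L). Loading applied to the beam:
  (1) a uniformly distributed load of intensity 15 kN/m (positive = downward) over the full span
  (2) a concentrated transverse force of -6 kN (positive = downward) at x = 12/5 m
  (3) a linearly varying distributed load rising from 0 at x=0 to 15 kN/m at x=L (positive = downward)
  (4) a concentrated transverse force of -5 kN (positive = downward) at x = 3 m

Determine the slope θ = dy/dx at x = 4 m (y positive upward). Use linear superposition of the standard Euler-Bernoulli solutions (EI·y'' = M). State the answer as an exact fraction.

θ(4) = -130033/7500000 rad

Load 1 — uniform load w=15 kN/m over full span:
  θ_1 = -wx(x²-3Lx+3L²)/(6EI) = -15·4·(4²-3·6·4+3·6²)/(6·50000) = -13/1250 rad
Load 2 — point force P=-6 kN at a=12/5 m (b=L-a=18/5):
  θ_2 = -Pa²/(2EI)  [x>a] = -(-6)·(12/5)²/(2·50000) = 27/78125 rad
Load 3 — triangular load w₀=15 kN/m (0→w₀ over full span):
  θ_3 = (w₀Lx²/4-w₀L²x/3-w₀x⁴/(24L))/EI = (15·6·4²/4-15·6²·4/3-15·4⁴/(24·6))/50000 = -29/3750 rad
Load 4 — point force P=-5 kN at a=3 m (b=L-a=3):
  θ_4 = -Pa²/(2EI)  [x>a] = -(-5)·3²/(2·50000) = 9/20000 rad
Superposition: θ = Σ θ_i = -130033/7500000 rad ≈ -0.017338 rad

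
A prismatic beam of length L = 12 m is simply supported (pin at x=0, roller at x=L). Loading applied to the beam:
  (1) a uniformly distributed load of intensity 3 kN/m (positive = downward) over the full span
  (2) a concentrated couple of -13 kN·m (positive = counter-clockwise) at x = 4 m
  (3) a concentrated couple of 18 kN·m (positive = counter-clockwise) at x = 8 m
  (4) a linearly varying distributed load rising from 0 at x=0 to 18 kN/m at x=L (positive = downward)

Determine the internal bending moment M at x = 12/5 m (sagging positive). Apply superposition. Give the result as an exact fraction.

Load 1 — uniform load w=3 kN/m over full span:
  M_1 = wx(L-x)/2 = 3·(12/5)·(12-(12/5))/2 = 864/25 kN·m
Load 2 — applied couple M₀=-13 kN·m at a=4 m (b=L-a=8):
  M_2 = M₀x/L  [x≤a] = (-13)·(12/5)/12 = -13/5 kN·m
Load 3 — applied couple M₀=18 kN·m at a=8 m (b=L-a=4):
  M_3 = M₀x/L  [x≤a] = 18·(12/5)/12 = 18/5 kN·m
Load 4 — triangular load w₀=18 kN/m (0→w₀ over full span):
  M_4 = w₀Lx/6 - w₀x³/(6L) = 18·12·(12/5)/6 - 18·(12/5)³/(6·12) = 10368/125 kN·m
Superposition: M = Σ M_i = 14813/125 kN·m ≈ 118.504000 kN·m

M(12/5) = 14813/125 kN·m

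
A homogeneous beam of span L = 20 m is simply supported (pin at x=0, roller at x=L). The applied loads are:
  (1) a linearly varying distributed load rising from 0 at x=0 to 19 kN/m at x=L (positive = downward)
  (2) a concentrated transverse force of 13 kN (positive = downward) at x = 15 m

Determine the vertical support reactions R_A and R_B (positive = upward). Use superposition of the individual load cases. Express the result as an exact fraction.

R_A = 799/12 kN, R_B = 1637/12 kN

Load 1 — triangular load w₀=19 kN/m (0→w₀ over full span):
  R_A = w₀L/6 = 19·20/6 = 190/3 kN
  R_B = w₀L/3 = 19·20/3 = 380/3 kN
Load 2 — point force P=13 kN at a=15 m (b=L-a=5):
  R_A = Pb/L = 13·5/20 = 13/4 kN
  R_B = Pa/L = 13·15/20 = 39/4 kN
Superposition: R_A = 799/12 kN, R_B = 1637/12 kN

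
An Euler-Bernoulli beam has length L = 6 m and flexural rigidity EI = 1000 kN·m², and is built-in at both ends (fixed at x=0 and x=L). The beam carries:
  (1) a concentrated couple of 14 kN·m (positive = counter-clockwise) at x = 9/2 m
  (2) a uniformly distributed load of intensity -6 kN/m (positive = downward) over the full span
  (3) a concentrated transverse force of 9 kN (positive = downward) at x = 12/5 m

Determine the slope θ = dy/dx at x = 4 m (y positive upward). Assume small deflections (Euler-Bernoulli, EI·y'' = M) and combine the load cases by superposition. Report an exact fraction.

Load 1 — applied couple M₀=14 kN·m at a=9/2 m (b=L-a=3/2):
  θ_1 = (R_Ax²/2 - M_Ax)/EI  [x≤a] with R_A=21/8, M_A=35/8 = ((21/8)·4²/2 - (35/8)·4)/1000 = 7/2000 rad
Load 2 — uniform load w=-6 kN/m over full span:
  θ_2 = -wx(L-x)(L-2x)/(12EI) = -(-6)·4·(6-4)·(6-2·4)/(12·1000) = -1/125 rad
Load 3 — point force P=9 kN at a=12/5 m (b=L-a=18/5):
  θ_3 = Pa²(L-x)(2bL-(3b+a)(L-x))/(2L³EI)  [x>a] = 9·(12/5)²·(6-4)·(2·(18/5)·6-(3·(18/5)+(12/5))·(6-4))/(2·6³·1000) = 63/15625 rad
Superposition: θ = Σ θ_i = -117/250000 rad ≈ -0.000468 rad

θ(4) = -117/250000 rad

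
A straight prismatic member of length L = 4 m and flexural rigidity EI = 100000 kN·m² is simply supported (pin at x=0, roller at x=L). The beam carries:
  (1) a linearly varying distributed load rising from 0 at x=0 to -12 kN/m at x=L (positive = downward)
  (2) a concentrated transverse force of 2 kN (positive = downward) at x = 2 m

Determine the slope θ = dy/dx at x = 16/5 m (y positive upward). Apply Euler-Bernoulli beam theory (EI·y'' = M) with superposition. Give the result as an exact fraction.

θ(16/5) = -10537/93750000 rad

Load 1 — triangular load w₀=-12 kN/m (0→w₀ over full span):
  θ_1 = -w₀(7L⁴-30L²x²+15x⁴)/(360LEI) = -(-12)·(7·4⁴-30·4²·(16/5)²+15·(16/5)⁴)/(360·4·100000) = -757/5859375 rad
Load 2 — point force P=2 kN at a=2 m (b=L-a=2):
  θ_2 = -Pa(2L²-6Lx+3x²+a²)/(6LEI)  [x>a] = -2·2·(2·4²-6·4·(16/5)+3·(16/5)²+2²)/(6·4·100000) = 21/1250000 rad
Superposition: θ = Σ θ_i = -10537/93750000 rad ≈ -0.000112 rad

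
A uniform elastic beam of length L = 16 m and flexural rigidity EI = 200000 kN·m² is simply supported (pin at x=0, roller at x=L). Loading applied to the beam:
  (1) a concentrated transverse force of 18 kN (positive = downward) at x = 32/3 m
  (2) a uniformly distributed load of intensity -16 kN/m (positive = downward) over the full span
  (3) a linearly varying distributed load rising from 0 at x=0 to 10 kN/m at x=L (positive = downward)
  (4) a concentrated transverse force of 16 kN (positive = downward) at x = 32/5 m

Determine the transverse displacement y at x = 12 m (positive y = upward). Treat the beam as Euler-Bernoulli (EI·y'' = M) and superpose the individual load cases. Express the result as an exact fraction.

y(12) = 330163/14062500 m

Load 1 — point force P=18 kN at a=32/3 m (b=L-a=16/3):
  y_1 = -Pa(L-x)(2Lx-a²-x²)/(6LEI)  [x>a] = -18·(32/3)·(16-12)·(2·16·12-(32/3)²-12²)/(6·16·200000) = -142/28125 m
Load 2 — uniform load w=-16 kN/m over full span:
  y_2 = -wx(L³-2Lx²+x³)/(24EI) = -(-16)·12·(16³-2·16·12²+12³)/(24·200000) = 152/3125 m
Load 3 — triangular load w₀=10 kN/m (0→w₀ over full span):
  y_3 = -w₀x(7L⁴-10L²x²+3x⁴)/(360LEI) = -10·12·(7·16⁴-10·16²·12²+3·12⁴)/(360·16·200000) = -119/7500 m
Load 4 — point force P=16 kN at a=32/5 m (b=L-a=48/5):
  y_4 = -Pa(L-x)(2Lx-a²-x²)/(6LEI)  [x>a] = -16·(32/5)·(16-12)·(2·16·12-(32/5)²-12²)/(6·16·200000) = -4976/1171875 m
Superposition: y = Σ y_i = 330163/14062500 m ≈ 0.023478 m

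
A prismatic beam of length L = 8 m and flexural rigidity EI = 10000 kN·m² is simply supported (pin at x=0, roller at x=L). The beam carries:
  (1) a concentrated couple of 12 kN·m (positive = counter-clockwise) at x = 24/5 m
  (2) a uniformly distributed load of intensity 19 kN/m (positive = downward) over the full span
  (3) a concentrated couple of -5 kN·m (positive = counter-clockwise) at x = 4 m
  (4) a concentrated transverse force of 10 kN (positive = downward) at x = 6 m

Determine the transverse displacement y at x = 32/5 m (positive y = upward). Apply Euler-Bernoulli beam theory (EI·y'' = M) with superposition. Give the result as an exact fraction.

Load 1 — applied couple M₀=12 kN·m at a=24/5 m (b=L-a=16/5):
  y_1 = (M₀x³/(6L)-M₀(x-a)²/2+C₁x)/EI  [x>a] with C₁=M₀(3b²-L²)/(6L)=-208/25 = (12·(32/5)³/(6·8)-12·((32/5)-(24/5))²/2+(-208/25)·(32/5))/10000 = -24/78125 m
Load 2 — uniform load w=19 kN/m over full span:
  y_2 = -wx(L³-2Lx²+x³)/(24EI) = -19·(32/5)·(8³-2·8·(32/5)²+(32/5)³)/(24·10000) = -70528/1171875 m
Load 3 — applied couple M₀=-5 kN·m at a=4 m (b=L-a=4):
  y_3 = (M₀x³/(6L)-M₀(x-a)²/2+C₁x)/EI  [x>a] with C₁=M₀(3b²-L²)/(6L)=5/3 = ((-5)·(32/5)³/(6·8)-(-5)·((32/5)-4)²/2+(5/3)·(32/5))/10000 = -7/31250 m
Load 4 — point force P=10 kN at a=6 m (b=L-a=2):
  y_4 = -Pa(L-x)(2Lx-a²-x²)/(6LEI)  [x>a] = -10·6·(8-(32/5))·(2·8·(32/5)-6²-(32/5)²)/(6·8·10000) = -159/31250 m
Superposition: y = Σ y_i = -77113/1171875 m ≈ -0.065803 m

y(32/5) = -77113/1171875 m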